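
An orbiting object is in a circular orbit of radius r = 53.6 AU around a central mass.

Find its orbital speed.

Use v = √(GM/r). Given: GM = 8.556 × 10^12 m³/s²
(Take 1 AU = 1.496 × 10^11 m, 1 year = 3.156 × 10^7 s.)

Convert to SI: r = 53.6 AU = 8.01856e+12 m.
For a circular orbit, gravity supplies the centripetal force, so v = √(GM / r).
v = √(8.556e+12 / 8.01856e+12) m/s ≈ 1.033 m/s = 0.0002179 AU/year.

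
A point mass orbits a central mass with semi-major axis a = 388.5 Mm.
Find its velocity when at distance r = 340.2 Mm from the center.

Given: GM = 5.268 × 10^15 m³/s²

Convert to SI: a = 388.5 Mm = 3.885e+08 m; r = 340.2 Mm = 3.402e+08 m.
Vis-viva: v = √(GM · (2/r − 1/a)).
2/r − 1/a = 2/3.402e+08 − 1/3.885e+08 = 3.30489e-09 m⁻¹.
v = √(5.268e+15 · 3.30489e-09) m/s ≈ 4173 m/s = 4.173 km/s.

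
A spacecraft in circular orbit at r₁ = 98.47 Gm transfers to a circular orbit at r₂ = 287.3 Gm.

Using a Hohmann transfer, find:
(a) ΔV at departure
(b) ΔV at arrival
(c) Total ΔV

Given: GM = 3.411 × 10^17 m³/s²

Convert to SI: r₁ = 98.47 Gm = 9.847e+10 m; r₂ = 287.3 Gm = 2.873e+11 m.
Transfer semi-major axis: a_t = (r₁ + r₂)/2 = (9.847e+10 + 2.873e+11)/2 = 1.92885e+11 m.
Circular speeds: v₁ = √(GM/r₁) = 1861.18 m/s, v₂ = √(GM/r₂) = 1089.61 m/s.
Transfer speeds (vis-viva v² = GM(2/r − 1/a_t)): v₁ᵗ = 2271.47 m/s, v₂ᵗ = 778.531 m/s.
(a) ΔV₁ = |v₁ᵗ − v₁| ≈ 410.3 m/s = 410.3 m/s.
(b) ΔV₂ = |v₂ − v₂ᵗ| ≈ 311.1 m/s = 311.1 m/s.
(c) ΔV_total = ΔV₁ + ΔV₂ ≈ 721.4 m/s = 721.4 m/s.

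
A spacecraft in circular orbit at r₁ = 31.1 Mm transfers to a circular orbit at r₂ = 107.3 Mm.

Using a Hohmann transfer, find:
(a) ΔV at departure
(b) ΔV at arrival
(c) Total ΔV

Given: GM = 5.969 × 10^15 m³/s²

Convert to SI: r₁ = 31.1 Mm = 3.11e+07 m; r₂ = 107.3 Mm = 1.073e+08 m.
Transfer semi-major axis: a_t = (r₁ + r₂)/2 = (3.11e+07 + 1.073e+08)/2 = 6.92e+07 m.
Circular speeds: v₁ = √(GM/r₁) = 13853.9 m/s, v₂ = √(GM/r₂) = 7458.49 m/s.
Transfer speeds (vis-viva v² = GM(2/r − 1/a_t)): v₁ᵗ = 17251.1 m/s, v₂ᵗ = 5000.09 m/s.
(a) ΔV₁ = |v₁ᵗ − v₁| ≈ 3397 m/s = 3.397 km/s.
(b) ΔV₂ = |v₂ − v₂ᵗ| ≈ 2458 m/s = 2.458 km/s.
(c) ΔV_total = ΔV₁ + ΔV₂ ≈ 5856 m/s = 5.856 km/s.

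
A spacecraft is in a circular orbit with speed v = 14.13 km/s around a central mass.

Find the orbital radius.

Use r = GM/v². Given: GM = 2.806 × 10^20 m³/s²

Convert to SI: v = 14.13 km/s = 14130 m/s.
For a circular orbit, v² = GM / r, so r = GM / v².
r = 2.806e+20 / (14130)² m ≈ 1.405e+12 m = 1.405 Tm.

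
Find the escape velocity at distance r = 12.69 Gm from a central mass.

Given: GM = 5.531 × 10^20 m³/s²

Convert to SI: r = 12.69 Gm = 1.269e+10 m.
Escape velocity comes from setting total energy to zero: ½v² − GM/r = 0 ⇒ v_esc = √(2GM / r).
v_esc = √(2 · 5.531e+20 / 1.269e+10) m/s ≈ 2.952e+05 m/s = 295.2 km/s.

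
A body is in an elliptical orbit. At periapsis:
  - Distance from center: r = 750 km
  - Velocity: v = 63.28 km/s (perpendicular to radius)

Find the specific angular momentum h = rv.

Convert to SI: r = 750 km = 750000 m; v = 63.28 km/s = 63280 m/s.
With v perpendicular to r, h = r · v.
h = 750000 · 63280 m²/s ≈ 4.746e+10 m²/s.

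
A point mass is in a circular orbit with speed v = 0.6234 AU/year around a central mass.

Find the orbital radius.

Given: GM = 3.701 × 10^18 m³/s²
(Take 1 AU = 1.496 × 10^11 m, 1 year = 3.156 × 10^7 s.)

Convert to SI: v = 0.6234 AU/year = 2955.03 m/s.
For a circular orbit, v² = GM / r, so r = GM / v².
r = 3.701e+18 / (2955.03)² m ≈ 4.238e+11 m = 2.833 AU.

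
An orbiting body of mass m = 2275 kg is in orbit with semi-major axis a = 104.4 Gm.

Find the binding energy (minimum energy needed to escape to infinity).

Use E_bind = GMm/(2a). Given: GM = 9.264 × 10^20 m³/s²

Convert to SI: a = 104.4 Gm = 1.044e+11 m.
Total orbital energy is E = −GMm/(2a); binding energy is E_bind = −E = GMm/(2a).
E_bind = 9.264e+20 · 2275 / (2 · 1.044e+11) J ≈ 1.009e+13 J = 10.09 TJ.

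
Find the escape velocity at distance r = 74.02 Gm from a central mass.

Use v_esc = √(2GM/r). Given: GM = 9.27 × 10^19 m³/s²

Convert to SI: r = 74.02 Gm = 7.402e+10 m.
Escape velocity comes from setting total energy to zero: ½v² − GM/r = 0 ⇒ v_esc = √(2GM / r).
v_esc = √(2 · 9.27e+19 / 7.402e+10) m/s ≈ 5.005e+04 m/s = 50.05 km/s.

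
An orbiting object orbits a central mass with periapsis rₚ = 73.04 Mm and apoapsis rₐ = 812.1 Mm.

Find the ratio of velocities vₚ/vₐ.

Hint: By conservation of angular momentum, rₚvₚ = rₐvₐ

Convert to SI: rₚ = 73.04 Mm = 7.304e+07 m; rₐ = 812.1 Mm = 8.121e+08 m.
Conservation of angular momentum gives rₚvₚ = rₐvₐ, so vₚ/vₐ = rₐ/rₚ.
vₚ/vₐ = 8.121e+08 / 7.304e+07 ≈ 11.12.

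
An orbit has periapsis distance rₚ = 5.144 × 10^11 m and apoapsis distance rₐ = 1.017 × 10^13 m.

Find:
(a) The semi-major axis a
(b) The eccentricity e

(a) a = (rₚ + rₐ) / 2 = (5.144e+11 + 1.017e+13) / 2 ≈ 5.342e+12 m = 5.342 × 10^12 m.
(b) e = (rₐ − rₚ) / (rₐ + rₚ) = (1.017e+13 − 5.144e+11) / (1.017e+13 + 5.144e+11) ≈ 0.9037.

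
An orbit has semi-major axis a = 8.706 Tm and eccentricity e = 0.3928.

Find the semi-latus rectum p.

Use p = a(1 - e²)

Convert to SI: a = 8.706 Tm = 8.706e+12 m.
p = a (1 − e²).
p = 8.706e+12 · (1 − (0.3928)²) = 8.706e+12 · 0.845708 ≈ 7.363e+12 m = 7.363 Tm.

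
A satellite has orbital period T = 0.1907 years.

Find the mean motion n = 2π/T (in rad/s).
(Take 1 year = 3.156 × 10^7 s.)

Convert to SI: T = 0.1907 years = 6.01849e+06 s.
n = 2π / T.
n = 2π / 6.01849e+06 s ≈ 1.044e-06 rad/s.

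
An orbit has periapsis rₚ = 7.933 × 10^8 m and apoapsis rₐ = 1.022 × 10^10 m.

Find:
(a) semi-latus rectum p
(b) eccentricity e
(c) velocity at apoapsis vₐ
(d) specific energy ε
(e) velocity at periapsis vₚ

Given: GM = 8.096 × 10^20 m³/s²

(a) From a = (rₚ + rₐ)/2 = 5.50665e+09 m and e = (rₐ − rₚ)/(rₐ + rₚ) = 0.855938, p = a(1 − e²) = 5.50665e+09 · (1 − (0.855938)²) ≈ 1.472e+09 m
(b) e = (rₐ − rₚ)/(rₐ + rₚ) = (1.022e+10 − 7.933e+08)/(1.022e+10 + 7.933e+08) ≈ 0.8559
(c) With a = (rₚ + rₐ)/2 = 5.50665e+09 m, vₐ = √(GM (2/rₐ − 1/a)) = √(8.096e+20 · (2/1.022e+10 − 1/5.50665e+09)) m/s ≈ 1.068e+05 m/s
(d) With a = (rₚ + rₐ)/2 = 5.50665e+09 m, ε = −GM/(2a) = −8.096e+20/(2 · 5.50665e+09) J/kg ≈ -7.351e+10 J/kg
(e) With a = (rₚ + rₐ)/2 = 5.50665e+09 m, vₚ = √(GM (2/rₚ − 1/a)) = √(8.096e+20 · (2/7.933e+08 − 1/5.50665e+09)) m/s ≈ 1.376e+06 m/s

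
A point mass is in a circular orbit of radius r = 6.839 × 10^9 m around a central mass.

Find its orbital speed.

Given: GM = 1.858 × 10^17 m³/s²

For a circular orbit, gravity supplies the centripetal force, so v = √(GM / r).
v = √(1.858e+17 / 6.839e+09) m/s ≈ 5212 m/s = 5.212 km/s.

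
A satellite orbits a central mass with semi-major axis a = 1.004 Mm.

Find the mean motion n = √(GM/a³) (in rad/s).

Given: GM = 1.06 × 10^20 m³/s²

Convert to SI: a = 1.004 Mm = 1.004e+06 m.
n = √(GM / a³).
n = √(1.06e+20 / (1.004e+06)³) rad/s ≈ 10.23 rad/s.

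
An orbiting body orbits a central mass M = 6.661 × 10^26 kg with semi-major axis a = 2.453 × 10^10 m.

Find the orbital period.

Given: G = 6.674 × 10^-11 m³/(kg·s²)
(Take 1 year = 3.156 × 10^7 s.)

GM = G · M = 6.674e-11 · 6.661e+26 = 4.44555e+16 m³/s².
Kepler's third law: T = 2π √(a³ / GM).
Substituting a = 2.453e+10 m and GM = 4.44555e+16 m³/s²:
T = 2π √((2.453e+10)³ / 4.44555e+16) s
T ≈ 1.145e+08 s = 3.628 years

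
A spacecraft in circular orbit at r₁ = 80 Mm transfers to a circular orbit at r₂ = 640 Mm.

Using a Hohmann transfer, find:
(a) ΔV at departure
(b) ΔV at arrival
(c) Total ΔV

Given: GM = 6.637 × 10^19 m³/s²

Convert to SI: r₁ = 80 Mm = 8e+07 m; r₂ = 640 Mm = 6.4e+08 m.
Transfer semi-major axis: a_t = (r₁ + r₂)/2 = (8e+07 + 6.4e+08)/2 = 3.6e+08 m.
Circular speeds: v₁ = √(GM/r₁) = 910838 m/s, v₂ = √(GM/r₂) = 322030 m/s.
Transfer speeds (vis-viva v² = GM(2/r − 1/a_t)): v₁ᵗ = 1.21445e+06 m/s, v₂ᵗ = 151806 m/s.
(a) ΔV₁ = |v₁ᵗ − v₁| ≈ 3.036e+05 m/s = 303.6 km/s.
(b) ΔV₂ = |v₂ − v₂ᵗ| ≈ 1.702e+05 m/s = 170.2 km/s.
(c) ΔV_total = ΔV₁ + ΔV₂ ≈ 4.738e+05 m/s = 473.8 km/s.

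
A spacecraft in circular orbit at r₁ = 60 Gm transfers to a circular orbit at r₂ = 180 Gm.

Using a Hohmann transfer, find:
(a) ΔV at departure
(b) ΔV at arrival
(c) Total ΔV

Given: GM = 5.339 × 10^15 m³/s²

Convert to SI: r₁ = 60 Gm = 6e+10 m; r₂ = 180 Gm = 1.8e+11 m.
Transfer semi-major axis: a_t = (r₁ + r₂)/2 = (6e+10 + 1.8e+11)/2 = 1.2e+11 m.
Circular speeds: v₁ = √(GM/r₁) = 298.301 m/s, v₂ = √(GM/r₂) = 172.224 m/s.
Transfer speeds (vis-viva v² = GM(2/r − 1/a_t)): v₁ᵗ = 365.342 m/s, v₂ᵗ = 121.781 m/s.
(a) ΔV₁ = |v₁ᵗ − v₁| ≈ 67.04 m/s = 67.04 m/s.
(b) ΔV₂ = |v₂ − v₂ᵗ| ≈ 50.44 m/s = 50.44 m/s.
(c) ΔV_total = ΔV₁ + ΔV₂ ≈ 117.5 m/s = 117.5 m/s.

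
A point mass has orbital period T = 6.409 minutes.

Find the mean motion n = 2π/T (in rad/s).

Convert to SI: T = 6.409 minutes = 384.54 s.
n = 2π / T.
n = 2π / 384.54 s ≈ 0.01634 rad/s.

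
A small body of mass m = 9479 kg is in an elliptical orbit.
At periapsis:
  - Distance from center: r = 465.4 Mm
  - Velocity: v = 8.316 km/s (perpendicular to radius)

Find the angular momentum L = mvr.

Convert to SI: r = 465.4 Mm = 4.654e+08 m; v = 8.316 km/s = 8316 m/s.
Since v is perpendicular to r, L = m · v · r.
L = 9479 · 8316 · 4.654e+08 kg·m²/s ≈ 3.669e+16 kg·m²/s.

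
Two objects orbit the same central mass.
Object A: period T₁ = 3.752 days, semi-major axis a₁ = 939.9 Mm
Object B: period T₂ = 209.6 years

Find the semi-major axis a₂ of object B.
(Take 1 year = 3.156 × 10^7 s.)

Convert to SI: T₁ = 3.752 days = 324173 s; a₁ = 939.9 Mm = 9.399e+08 m; T₂ = 209.6 years = 6.61498e+09 s.
Kepler's third law: (T₁/T₂)² = (a₁/a₂)³ ⇒ a₂ = a₁ · (T₂/T₁)^(2/3).
T₂/T₁ = 6.61498e+09 / 324173 = 20405.7.
a₂ = 9.399e+08 · (20405.7)^(2/3) m ≈ 7.019e+11 m = 701.9 Gm.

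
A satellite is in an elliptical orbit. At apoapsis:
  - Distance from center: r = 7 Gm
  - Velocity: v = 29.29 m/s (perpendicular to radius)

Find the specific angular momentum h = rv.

Convert to SI: r = 7 Gm = 7e+09 m.
With v perpendicular to r, h = r · v.
h = 7e+09 · 29.29 m²/s ≈ 2.05e+11 m²/s.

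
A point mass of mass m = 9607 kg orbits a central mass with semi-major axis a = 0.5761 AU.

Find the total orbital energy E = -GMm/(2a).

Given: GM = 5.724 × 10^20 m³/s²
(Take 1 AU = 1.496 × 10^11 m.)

Convert to SI: a = 0.5761 AU = 8.61846e+10 m.
E = −GMm / (2a).
E = −5.724e+20 · 9607 / (2 · 8.61846e+10) J ≈ -3.19e+13 J = -31.9 TJ.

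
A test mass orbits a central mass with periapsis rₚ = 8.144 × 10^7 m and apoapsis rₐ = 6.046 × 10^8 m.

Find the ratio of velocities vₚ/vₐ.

Conservation of angular momentum gives rₚvₚ = rₐvₐ, so vₚ/vₐ = rₐ/rₚ.
vₚ/vₐ = 6.046e+08 / 8.144e+07 ≈ 7.424.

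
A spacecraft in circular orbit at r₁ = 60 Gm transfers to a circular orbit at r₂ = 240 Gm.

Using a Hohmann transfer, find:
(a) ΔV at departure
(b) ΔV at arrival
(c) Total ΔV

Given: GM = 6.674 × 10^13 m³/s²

Convert to SI: r₁ = 60 Gm = 6e+10 m; r₂ = 240 Gm = 2.4e+11 m.
Transfer semi-major axis: a_t = (r₁ + r₂)/2 = (6e+10 + 2.4e+11)/2 = 1.5e+11 m.
Circular speeds: v₁ = √(GM/r₁) = 33.3517 m/s, v₂ = √(GM/r₂) = 16.6758 m/s.
Transfer speeds (vis-viva v² = GM(2/r − 1/a_t)): v₁ᵗ = 42.1869 m/s, v₂ᵗ = 10.5467 m/s.
(a) ΔV₁ = |v₁ᵗ − v₁| ≈ 8.835 m/s = 8.835 m/s.
(b) ΔV₂ = |v₂ − v₂ᵗ| ≈ 6.129 m/s = 6.129 m/s.
(c) ΔV_total = ΔV₁ + ΔV₂ ≈ 14.96 m/s = 14.96 m/s.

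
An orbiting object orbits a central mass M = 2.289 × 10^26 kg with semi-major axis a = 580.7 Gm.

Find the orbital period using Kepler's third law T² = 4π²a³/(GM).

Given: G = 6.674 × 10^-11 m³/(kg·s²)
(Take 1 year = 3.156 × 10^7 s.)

Convert to SI: a = 580.7 Gm = 5.807e+11 m.
GM = G · M = 6.674e-11 · 2.289e+26 = 1.52768e+16 m³/s².
Kepler's third law: T = 2π √(a³ / GM).
Substituting a = 5.807e+11 m and GM = 1.52768e+16 m³/s²:
T = 2π √((5.807e+11)³ / 1.52768e+16) s
T ≈ 2.25e+10 s = 712.8 years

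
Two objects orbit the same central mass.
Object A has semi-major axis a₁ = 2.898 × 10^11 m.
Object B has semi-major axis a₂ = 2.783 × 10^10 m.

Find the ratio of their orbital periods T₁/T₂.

From Kepler's third law, (T₁/T₂)² = (a₁/a₂)³, so T₁/T₂ = (a₁/a₂)^(3/2).
a₁/a₂ = 2.898e+11 / 2.783e+10 = 10.4132.
T₁/T₂ = (10.4132)^(3/2) ≈ 33.6.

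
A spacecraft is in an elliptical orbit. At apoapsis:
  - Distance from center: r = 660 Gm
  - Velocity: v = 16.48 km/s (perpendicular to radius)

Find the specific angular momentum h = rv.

Convert to SI: r = 660 Gm = 6.6e+11 m; v = 16.48 km/s = 16480 m/s.
With v perpendicular to r, h = r · v.
h = 6.6e+11 · 16480 m²/s ≈ 1.088e+16 m²/s.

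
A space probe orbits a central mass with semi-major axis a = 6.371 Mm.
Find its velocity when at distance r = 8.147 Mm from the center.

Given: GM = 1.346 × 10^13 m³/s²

Convert to SI: a = 6.371 Mm = 6.371e+06 m; r = 8.147 Mm = 8.147e+06 m.
Vis-viva: v = √(GM · (2/r − 1/a)).
2/r − 1/a = 2/8.147e+06 − 1/6.371e+06 = 8.85279e-08 m⁻¹.
v = √(1.346e+13 · 8.85279e-08) m/s ≈ 1092 m/s = 1.092 km/s.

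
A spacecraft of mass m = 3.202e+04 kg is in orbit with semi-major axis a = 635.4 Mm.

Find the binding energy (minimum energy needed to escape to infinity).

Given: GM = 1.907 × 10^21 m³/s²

Convert to SI: a = 635.4 Mm = 6.354e+08 m.
Total orbital energy is E = −GMm/(2a); binding energy is E_bind = −E = GMm/(2a).
E_bind = 1.907e+21 · 3.202e+04 / (2 · 6.354e+08) J ≈ 4.805e+16 J = 48.05 PJ.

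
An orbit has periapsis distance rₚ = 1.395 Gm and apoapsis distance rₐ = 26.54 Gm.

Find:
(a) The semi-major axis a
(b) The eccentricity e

Convert to SI: rₚ = 1.395 Gm = 1.395e+09 m; rₐ = 26.54 Gm = 2.654e+10 m.
(a) a = (rₚ + rₐ) / 2 = (1.395e+09 + 2.654e+10) / 2 ≈ 1.397e+10 m = 13.97 Gm.
(b) e = (rₐ − rₚ) / (rₐ + rₚ) = (2.654e+10 − 1.395e+09) / (2.654e+10 + 1.395e+09) ≈ 0.9001.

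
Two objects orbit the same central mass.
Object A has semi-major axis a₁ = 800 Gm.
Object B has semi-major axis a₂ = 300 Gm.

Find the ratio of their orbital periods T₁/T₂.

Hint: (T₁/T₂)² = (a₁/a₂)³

Convert to SI: a₁ = 800 Gm = 8e+11 m; a₂ = 300 Gm = 3e+11 m.
From Kepler's third law, (T₁/T₂)² = (a₁/a₂)³, so T₁/T₂ = (a₁/a₂)^(3/2).
a₁/a₂ = 8e+11 / 3e+11 = 2.66667.
T₁/T₂ = (2.66667)^(3/2) ≈ 4.355.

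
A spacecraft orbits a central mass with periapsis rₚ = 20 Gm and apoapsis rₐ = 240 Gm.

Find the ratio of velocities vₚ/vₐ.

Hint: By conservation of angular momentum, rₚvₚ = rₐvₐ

Convert to SI: rₚ = 20 Gm = 2e+10 m; rₐ = 240 Gm = 2.4e+11 m.
Conservation of angular momentum gives rₚvₚ = rₐvₐ, so vₚ/vₐ = rₐ/rₚ.
vₚ/vₐ = 2.4e+11 / 2e+10 ≈ 12.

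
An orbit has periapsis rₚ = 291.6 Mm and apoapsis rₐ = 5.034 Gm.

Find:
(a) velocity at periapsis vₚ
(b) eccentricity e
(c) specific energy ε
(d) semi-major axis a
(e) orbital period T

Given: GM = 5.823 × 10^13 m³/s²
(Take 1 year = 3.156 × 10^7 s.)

Convert to SI: rₚ = 291.6 Mm = 2.916e+08 m; rₐ = 5.034 Gm = 5.034e+09 m.
(a) With a = (rₚ + rₐ)/2 = 2.6628e+09 m, vₚ = √(GM (2/rₚ − 1/a)) = √(5.823e+13 · (2/2.916e+08 − 1/2.6628e+09)) m/s ≈ 614.4 m/s
(b) e = (rₐ − rₚ)/(rₐ + rₚ) = (5.034e+09 − 2.916e+08)/(5.034e+09 + 2.916e+08) ≈ 0.8905
(c) With a = (rₚ + rₐ)/2 = 2.6628e+09 m, ε = −GM/(2a) = −5.823e+13/(2 · 2.6628e+09) J/kg ≈ -1.093e+04 J/kg
(d) a = (rₚ + rₐ)/2 = (2.916e+08 + 5.034e+09)/2 ≈ 2.663e+09 m
(e) With a = (rₚ + rₐ)/2 = 2.6628e+09 m, T = 2π √(a³/GM) = 2π √((2.6628e+09)³/5.823e+13) s ≈ 1.131e+08 s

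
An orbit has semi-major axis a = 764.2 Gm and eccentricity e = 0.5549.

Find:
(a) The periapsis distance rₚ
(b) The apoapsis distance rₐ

Convert to SI: a = 764.2 Gm = 7.642e+11 m.
(a) rₚ = a(1 − e) = 7.642e+11 · (1 − 0.5549) = 7.642e+11 · 0.4451 ≈ 3.401e+11 m = 340.1 Gm.
(b) rₐ = a(1 + e) = 7.642e+11 · (1 + 0.5549) = 7.642e+11 · 1.5549 ≈ 1.188e+12 m = 1.188 Tm.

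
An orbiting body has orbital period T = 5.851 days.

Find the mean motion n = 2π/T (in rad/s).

Convert to SI: T = 5.851 days = 505526 s.
n = 2π / T.
n = 2π / 505526 s ≈ 1.243e-05 rad/s.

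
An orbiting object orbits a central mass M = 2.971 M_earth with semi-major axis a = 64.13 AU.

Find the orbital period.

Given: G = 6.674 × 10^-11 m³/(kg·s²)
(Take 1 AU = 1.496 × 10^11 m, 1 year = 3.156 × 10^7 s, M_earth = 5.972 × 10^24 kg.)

Convert to SI: a = 64.13 AU = 9.59385e+12 m; M = 2.971 M_earth = 1.77428e+25 kg.
GM = G · M = 6.674e-11 · 1.77428e+25 = 1.18416e+15 m³/s².
Kepler's third law: T = 2π √(a³ / GM).
Substituting a = 9.59385e+12 m and GM = 1.18416e+15 m³/s²:
T = 2π √((9.59385e+12)³ / 1.18416e+15) s
T ≈ 5.426e+12 s = 1.719e+05 years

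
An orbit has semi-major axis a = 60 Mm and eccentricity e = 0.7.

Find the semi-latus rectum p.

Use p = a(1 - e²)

Convert to SI: a = 60 Mm = 6e+07 m.
p = a (1 − e²).
p = 6e+07 · (1 − (0.7)²) = 6e+07 · 0.51 ≈ 3.06e+07 m = 30.6 Mm.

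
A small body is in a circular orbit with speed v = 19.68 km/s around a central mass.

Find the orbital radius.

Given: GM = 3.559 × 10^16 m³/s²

Convert to SI: v = 19.68 km/s = 19680 m/s.
For a circular orbit, v² = GM / r, so r = GM / v².
r = 3.559e+16 / (19680)² m ≈ 9.189e+07 m = 91.89 Mm.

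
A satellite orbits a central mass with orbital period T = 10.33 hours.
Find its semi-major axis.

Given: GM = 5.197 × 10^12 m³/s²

Convert to SI: T = 10.33 hours = 37188 s.
Invert Kepler's third law: a = (GM · T² / (4π²))^(1/3).
Substituting T = 37188 s and GM = 5.197e+12 m³/s²:
a = (5.197e+12 · (37188)² / (4π²))^(1/3) m
a ≈ 5.668e+06 m = 5.668 Mm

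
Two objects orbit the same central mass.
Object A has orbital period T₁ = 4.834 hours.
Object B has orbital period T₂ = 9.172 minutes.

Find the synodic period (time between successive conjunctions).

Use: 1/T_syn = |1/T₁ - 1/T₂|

Convert to SI: T₁ = 4.834 hours = 17402.4 s; T₂ = 9.172 minutes = 550.32 s.
T_syn = |T₁ · T₂ / (T₁ − T₂)|.
T_syn = |17402.4 · 550.32 / (17402.4 − 550.32)| s ≈ 568.3 s = 9.472 minutes.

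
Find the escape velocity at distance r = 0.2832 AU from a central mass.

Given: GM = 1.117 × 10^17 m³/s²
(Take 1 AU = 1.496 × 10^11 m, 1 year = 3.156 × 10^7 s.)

Convert to SI: r = 0.2832 AU = 4.23667e+10 m.
Escape velocity comes from setting total energy to zero: ½v² − GM/r = 0 ⇒ v_esc = √(2GM / r).
v_esc = √(2 · 1.117e+17 / 4.23667e+10) m/s ≈ 2296 m/s = 0.4844 AU/year.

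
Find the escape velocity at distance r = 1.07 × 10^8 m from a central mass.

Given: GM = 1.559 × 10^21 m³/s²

Escape velocity comes from setting total energy to zero: ½v² − GM/r = 0 ⇒ v_esc = √(2GM / r).
v_esc = √(2 · 1.559e+21 / 1.07e+08) m/s ≈ 5.398e+06 m/s = 5398 km/s.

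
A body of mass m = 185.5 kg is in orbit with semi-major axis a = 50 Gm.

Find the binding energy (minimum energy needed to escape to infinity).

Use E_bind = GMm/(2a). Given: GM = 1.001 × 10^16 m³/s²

Convert to SI: a = 50 Gm = 5e+10 m.
Total orbital energy is E = −GMm/(2a); binding energy is E_bind = −E = GMm/(2a).
E_bind = 1.001e+16 · 185.5 / (2 · 5e+10) J ≈ 1.857e+07 J = 18.57 MJ.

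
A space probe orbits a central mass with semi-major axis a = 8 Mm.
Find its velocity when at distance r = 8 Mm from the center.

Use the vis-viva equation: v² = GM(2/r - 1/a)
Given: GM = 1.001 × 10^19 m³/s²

Convert to SI: a = 8 Mm = 8e+06 m; r = 8 Mm = 8e+06 m.
Vis-viva: v = √(GM · (2/r − 1/a)).
2/r − 1/a = 2/8e+06 − 1/8e+06 = 1.25e-07 m⁻¹.
v = √(1.001e+19 · 1.25e-07) m/s ≈ 1.119e+06 m/s = 1119 km/s.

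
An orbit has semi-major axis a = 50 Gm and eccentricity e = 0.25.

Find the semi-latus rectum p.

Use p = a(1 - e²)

Convert to SI: a = 50 Gm = 5e+10 m.
p = a (1 − e²).
p = 5e+10 · (1 − (0.25)²) = 5e+10 · 0.9375 ≈ 4.688e+10 m = 46.88 Gm.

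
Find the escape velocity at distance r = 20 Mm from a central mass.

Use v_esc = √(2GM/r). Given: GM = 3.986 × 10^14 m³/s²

Convert to SI: r = 20 Mm = 2e+07 m.
Escape velocity comes from setting total energy to zero: ½v² − GM/r = 0 ⇒ v_esc = √(2GM / r).
v_esc = √(2 · 3.986e+14 / 2e+07) m/s ≈ 6313 m/s = 6.313 km/s.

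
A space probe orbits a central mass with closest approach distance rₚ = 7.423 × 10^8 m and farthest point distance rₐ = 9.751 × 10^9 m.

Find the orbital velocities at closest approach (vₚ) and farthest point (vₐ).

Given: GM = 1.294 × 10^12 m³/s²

Use the vis-viva equation v² = GM(2/r − 1/a) with a = (rₚ + rₐ)/2 = (7.423e+08 + 9.751e+09)/2 = 5.24665e+09 m.
vₚ = √(GM · (2/rₚ − 1/a)) = √(1.294e+12 · (2/7.423e+08 − 1/5.24665e+09)) m/s ≈ 56.92 m/s = 56.92 m/s.
vₐ = √(GM · (2/rₐ − 1/a)) = √(1.294e+12 · (2/9.751e+09 − 1/5.24665e+09)) m/s ≈ 4.333 m/s = 4.333 m/s.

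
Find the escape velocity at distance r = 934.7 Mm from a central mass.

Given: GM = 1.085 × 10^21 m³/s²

Convert to SI: r = 934.7 Mm = 9.347e+08 m.
Escape velocity comes from setting total energy to zero: ½v² − GM/r = 0 ⇒ v_esc = √(2GM / r).
v_esc = √(2 · 1.085e+21 / 9.347e+08) m/s ≈ 1.524e+06 m/s = 1524 km/s.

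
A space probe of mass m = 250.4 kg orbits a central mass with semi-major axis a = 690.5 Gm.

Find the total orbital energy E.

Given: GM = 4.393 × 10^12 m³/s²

Convert to SI: a = 690.5 Gm = 6.905e+11 m.
E = −GMm / (2a).
E = −4.393e+12 · 250.4 / (2 · 6.905e+11) J ≈ -796.5 J = -796.5 J.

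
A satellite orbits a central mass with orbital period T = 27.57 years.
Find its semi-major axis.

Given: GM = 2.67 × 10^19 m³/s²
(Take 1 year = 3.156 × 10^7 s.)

Convert to SI: T = 27.57 years = 8.70109e+08 s.
Invert Kepler's third law: a = (GM · T² / (4π²))^(1/3).
Substituting T = 8.70109e+08 s and GM = 2.67e+19 m³/s²:
a = (2.67e+19 · (8.70109e+08)² / (4π²))^(1/3) m
a ≈ 8e+11 m = 800 Gm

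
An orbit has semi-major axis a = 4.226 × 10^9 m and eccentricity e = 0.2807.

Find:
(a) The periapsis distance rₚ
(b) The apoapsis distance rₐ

(a) rₚ = a(1 − e) = 4.226e+09 · (1 − 0.2807) = 4.226e+09 · 0.7193 ≈ 3.04e+09 m = 3.04 × 10^9 m.
(b) rₐ = a(1 + e) = 4.226e+09 · (1 + 0.2807) = 4.226e+09 · 1.2807 ≈ 5.412e+09 m = 5.412 × 10^9 m.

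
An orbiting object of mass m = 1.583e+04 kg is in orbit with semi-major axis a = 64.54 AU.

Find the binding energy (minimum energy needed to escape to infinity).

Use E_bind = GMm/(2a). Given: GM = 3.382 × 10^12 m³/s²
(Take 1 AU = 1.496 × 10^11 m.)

Convert to SI: a = 64.54 AU = 9.65518e+12 m.
Total orbital energy is E = −GMm/(2a); binding energy is E_bind = −E = GMm/(2a).
E_bind = 3.382e+12 · 1.583e+04 / (2 · 9.65518e+12) J ≈ 2772 J = 2.772 kJ.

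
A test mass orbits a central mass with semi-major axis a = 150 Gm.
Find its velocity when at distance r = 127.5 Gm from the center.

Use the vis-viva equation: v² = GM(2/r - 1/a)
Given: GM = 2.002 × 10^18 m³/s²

Convert to SI: a = 150 Gm = 1.5e+11 m; r = 127.5 Gm = 1.275e+11 m.
Vis-viva: v = √(GM · (2/r − 1/a)).
2/r − 1/a = 2/1.275e+11 − 1/1.5e+11 = 9.01961e-12 m⁻¹.
v = √(2.002e+18 · 9.01961e-12) m/s ≈ 4249 m/s = 4.249 km/s.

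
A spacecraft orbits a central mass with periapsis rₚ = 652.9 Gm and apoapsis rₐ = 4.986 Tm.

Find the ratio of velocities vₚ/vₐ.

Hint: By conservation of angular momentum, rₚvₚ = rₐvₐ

Convert to SI: rₚ = 652.9 Gm = 6.529e+11 m; rₐ = 4.986 Tm = 4.986e+12 m.
Conservation of angular momentum gives rₚvₚ = rₐvₐ, so vₚ/vₐ = rₐ/rₚ.
vₚ/vₐ = 4.986e+12 / 6.529e+11 ≈ 7.637.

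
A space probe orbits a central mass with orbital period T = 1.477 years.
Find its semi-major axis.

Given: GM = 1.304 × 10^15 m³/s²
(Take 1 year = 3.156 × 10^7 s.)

Convert to SI: T = 1.477 years = 4.66141e+07 s.
Invert Kepler's third law: a = (GM · T² / (4π²))^(1/3).
Substituting T = 4.66141e+07 s and GM = 1.304e+15 m³/s²:
a = (1.304e+15 · (4.66141e+07)² / (4π²))^(1/3) m
a ≈ 4.156e+09 m = 4.156 × 10^9 m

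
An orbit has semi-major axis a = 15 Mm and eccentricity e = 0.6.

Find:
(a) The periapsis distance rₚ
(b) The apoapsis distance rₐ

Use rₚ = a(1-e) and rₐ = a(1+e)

Convert to SI: a = 15 Mm = 1.5e+07 m.
(a) rₚ = a(1 − e) = 1.5e+07 · (1 − 0.6) = 1.5e+07 · 0.4 ≈ 6e+06 m = 6 Mm.
(b) rₐ = a(1 + e) = 1.5e+07 · (1 + 0.6) = 1.5e+07 · 1.6 ≈ 2.4e+07 m = 24 Mm.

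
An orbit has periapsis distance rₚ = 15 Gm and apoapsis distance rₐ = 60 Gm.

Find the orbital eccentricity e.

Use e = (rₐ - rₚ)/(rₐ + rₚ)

Convert to SI: rₚ = 15 Gm = 1.5e+10 m; rₐ = 60 Gm = 6e+10 m.
e = (rₐ − rₚ) / (rₐ + rₚ).
e = (6e+10 − 1.5e+10) / (6e+10 + 1.5e+10) = 4.5e+10 / 7.5e+10 ≈ 0.6.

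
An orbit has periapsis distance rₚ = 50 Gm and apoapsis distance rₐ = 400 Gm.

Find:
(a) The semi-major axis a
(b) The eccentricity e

Convert to SI: rₚ = 50 Gm = 5e+10 m; rₐ = 400 Gm = 4e+11 m.
(a) a = (rₚ + rₐ) / 2 = (5e+10 + 4e+11) / 2 ≈ 2.25e+11 m = 225 Gm.
(b) e = (rₐ − rₚ) / (rₐ + rₚ) = (4e+11 − 5e+10) / (4e+11 + 5e+10) ≈ 0.7778.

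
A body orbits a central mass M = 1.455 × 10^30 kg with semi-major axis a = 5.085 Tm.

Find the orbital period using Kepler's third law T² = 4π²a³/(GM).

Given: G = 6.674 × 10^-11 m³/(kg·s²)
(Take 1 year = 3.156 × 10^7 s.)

Convert to SI: a = 5.085 Tm = 5.085e+12 m.
GM = G · M = 6.674e-11 · 1.455e+30 = 9.71067e+19 m³/s².
Kepler's third law: T = 2π √(a³ / GM).
Substituting a = 5.085e+12 m and GM = 9.71067e+19 m³/s²:
T = 2π √((5.085e+12)³ / 9.71067e+19) s
T ≈ 7.311e+09 s = 231.7 years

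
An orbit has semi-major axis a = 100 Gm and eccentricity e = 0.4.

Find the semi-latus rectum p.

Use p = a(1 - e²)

Convert to SI: a = 100 Gm = 1e+11 m.
p = a (1 − e²).
p = 1e+11 · (1 − (0.4)²) = 1e+11 · 0.84 ≈ 8.4e+10 m = 84 Gm.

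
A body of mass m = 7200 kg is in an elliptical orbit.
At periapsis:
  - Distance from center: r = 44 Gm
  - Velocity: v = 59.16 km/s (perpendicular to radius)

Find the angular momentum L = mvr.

Convert to SI: r = 44 Gm = 4.4e+10 m; v = 59.16 km/s = 59160 m/s.
Since v is perpendicular to r, L = m · v · r.
L = 7200 · 59160 · 4.4e+10 kg·m²/s ≈ 1.874e+19 kg·m²/s.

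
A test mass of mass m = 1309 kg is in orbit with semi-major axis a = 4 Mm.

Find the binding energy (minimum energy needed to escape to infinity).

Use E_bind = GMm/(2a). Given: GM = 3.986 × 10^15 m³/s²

Convert to SI: a = 4 Mm = 4e+06 m.
Total orbital energy is E = −GMm/(2a); binding energy is E_bind = −E = GMm/(2a).
E_bind = 3.986e+15 · 1309 / (2 · 4e+06) J ≈ 6.522e+11 J = 652.2 GJ.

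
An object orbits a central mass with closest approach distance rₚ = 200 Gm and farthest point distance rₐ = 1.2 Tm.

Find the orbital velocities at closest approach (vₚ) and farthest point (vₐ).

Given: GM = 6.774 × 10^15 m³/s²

Convert to SI: rₚ = 200 Gm = 2e+11 m; rₐ = 1.2 Tm = 1.2e+12 m.
Use the vis-viva equation v² = GM(2/r − 1/a) with a = (rₚ + rₐ)/2 = (2e+11 + 1.2e+12)/2 = 7e+11 m.
vₚ = √(GM · (2/rₚ − 1/a)) = √(6.774e+15 · (2/2e+11 − 1/7e+11)) m/s ≈ 241 m/s = 241 m/s.
vₐ = √(GM · (2/rₐ − 1/a)) = √(6.774e+15 · (2/1.2e+12 − 1/7e+11)) m/s ≈ 40.16 m/s = 40.16 m/s.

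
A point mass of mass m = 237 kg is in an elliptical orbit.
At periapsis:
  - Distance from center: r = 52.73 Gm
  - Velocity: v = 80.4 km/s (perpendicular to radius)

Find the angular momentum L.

Convert to SI: r = 52.73 Gm = 5.273e+10 m; v = 80.4 km/s = 80400 m/s.
Since v is perpendicular to r, L = m · v · r.
L = 237 · 80400 · 5.273e+10 kg·m²/s ≈ 1.005e+18 kg·m²/s.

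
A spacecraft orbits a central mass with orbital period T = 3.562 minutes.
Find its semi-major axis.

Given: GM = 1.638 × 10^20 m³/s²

Convert to SI: T = 3.562 minutes = 213.72 s.
Invert Kepler's third law: a = (GM · T² / (4π²))^(1/3).
Substituting T = 213.72 s and GM = 1.638e+20 m³/s²:
a = (1.638e+20 · (213.72)² / (4π²))^(1/3) m
a ≈ 5.744e+07 m = 57.44 Mm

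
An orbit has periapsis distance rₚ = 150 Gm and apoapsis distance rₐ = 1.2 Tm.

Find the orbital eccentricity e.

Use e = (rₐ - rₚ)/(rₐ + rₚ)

Convert to SI: rₚ = 150 Gm = 1.5e+11 m; rₐ = 1.2 Tm = 1.2e+12 m.
e = (rₐ − rₚ) / (rₐ + rₚ).
e = (1.2e+12 − 1.5e+11) / (1.2e+12 + 1.5e+11) = 1.05e+12 / 1.35e+12 ≈ 0.7778.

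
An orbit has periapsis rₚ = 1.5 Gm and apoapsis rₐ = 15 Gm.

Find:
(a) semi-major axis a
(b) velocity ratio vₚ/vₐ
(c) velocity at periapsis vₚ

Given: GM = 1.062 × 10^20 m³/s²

Convert to SI: rₚ = 1.5 Gm = 1.5e+09 m; rₐ = 15 Gm = 1.5e+10 m.
(a) a = (rₚ + rₐ)/2 = (1.5e+09 + 1.5e+10)/2 ≈ 8.25e+09 m
(b) Conservation of angular momentum (rₚvₚ = rₐvₐ) gives vₚ/vₐ = rₐ/rₚ = 1.5e+10/1.5e+09 ≈ 10
(c) With a = (rₚ + rₐ)/2 = 8.25e+09 m, vₚ = √(GM (2/rₚ − 1/a)) = √(1.062e+20 · (2/1.5e+09 − 1/8.25e+09)) m/s ≈ 3.588e+05 m/s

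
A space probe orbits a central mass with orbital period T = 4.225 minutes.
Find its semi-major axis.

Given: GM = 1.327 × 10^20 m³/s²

Convert to SI: T = 4.225 minutes = 253.5 s.
Invert Kepler's third law: a = (GM · T² / (4π²))^(1/3).
Substituting T = 253.5 s and GM = 1.327e+20 m³/s²:
a = (1.327e+20 · (253.5)² / (4π²))^(1/3) m
a ≈ 6e+07 m = 60 Mm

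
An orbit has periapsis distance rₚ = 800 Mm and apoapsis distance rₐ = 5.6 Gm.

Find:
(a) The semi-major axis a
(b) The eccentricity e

Convert to SI: rₚ = 800 Mm = 8e+08 m; rₐ = 5.6 Gm = 5.6e+09 m.
(a) a = (rₚ + rₐ) / 2 = (8e+08 + 5.6e+09) / 2 ≈ 3.2e+09 m = 3.2 Gm.
(b) e = (rₐ − rₚ) / (rₐ + rₚ) = (5.6e+09 − 8e+08) / (5.6e+09 + 8e+08) ≈ 0.75.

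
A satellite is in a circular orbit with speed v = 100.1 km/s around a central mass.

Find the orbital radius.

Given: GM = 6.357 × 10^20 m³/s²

Convert to SI: v = 100.1 km/s = 100100 m/s.
For a circular orbit, v² = GM / r, so r = GM / v².
r = 6.357e+20 / (100100)² m ≈ 6.344e+10 m = 63.44 Gm.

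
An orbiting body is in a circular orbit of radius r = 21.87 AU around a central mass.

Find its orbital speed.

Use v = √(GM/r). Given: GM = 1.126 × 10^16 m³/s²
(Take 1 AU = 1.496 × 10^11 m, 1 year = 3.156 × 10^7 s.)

Convert to SI: r = 21.87 AU = 3.27175e+12 m.
For a circular orbit, gravity supplies the centripetal force, so v = √(GM / r).
v = √(1.126e+16 / 3.27175e+12) m/s ≈ 58.66 m/s = 0.01238 AU/year.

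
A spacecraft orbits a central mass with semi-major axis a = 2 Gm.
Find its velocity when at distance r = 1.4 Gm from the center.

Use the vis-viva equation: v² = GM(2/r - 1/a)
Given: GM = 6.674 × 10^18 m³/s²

Convert to SI: a = 2 Gm = 2e+09 m; r = 1.4 Gm = 1.4e+09 m.
Vis-viva: v = √(GM · (2/r − 1/a)).
2/r − 1/a = 2/1.4e+09 − 1/2e+09 = 9.28571e-10 m⁻¹.
v = √(6.674e+18 · 9.28571e-10) m/s ≈ 7.872e+04 m/s = 78.72 km/s.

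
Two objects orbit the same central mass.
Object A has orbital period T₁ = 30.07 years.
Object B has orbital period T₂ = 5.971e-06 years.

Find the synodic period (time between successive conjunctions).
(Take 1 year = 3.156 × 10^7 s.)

Convert to SI: T₁ = 30.07 years = 9.49009e+08 s; T₂ = 5.971e-06 years = 188.445 s.
T_syn = |T₁ · T₂ / (T₁ − T₂)|.
T_syn = |9.49009e+08 · 188.445 / (9.49009e+08 − 188.445)| s ≈ 188.4 s = 5.971e-06 years.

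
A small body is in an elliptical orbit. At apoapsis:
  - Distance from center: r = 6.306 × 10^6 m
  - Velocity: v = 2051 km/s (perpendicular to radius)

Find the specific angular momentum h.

Convert to SI: v = 2051 km/s = 2.051e+06 m/s.
With v perpendicular to r, h = r · v.
h = 6.306e+06 · 2.051e+06 m²/s ≈ 1.293e+13 m²/s.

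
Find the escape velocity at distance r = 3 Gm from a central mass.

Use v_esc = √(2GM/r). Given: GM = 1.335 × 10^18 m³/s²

Convert to SI: r = 3 Gm = 3e+09 m.
Escape velocity comes from setting total energy to zero: ½v² − GM/r = 0 ⇒ v_esc = √(2GM / r).
v_esc = √(2 · 1.335e+18 / 3e+09) m/s ≈ 2.983e+04 m/s = 29.83 km/s.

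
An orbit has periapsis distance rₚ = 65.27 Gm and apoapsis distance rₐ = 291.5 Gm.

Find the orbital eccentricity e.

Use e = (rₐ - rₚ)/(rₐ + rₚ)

Convert to SI: rₚ = 65.27 Gm = 6.527e+10 m; rₐ = 291.5 Gm = 2.915e+11 m.
e = (rₐ − rₚ) / (rₐ + rₚ).
e = (2.915e+11 − 6.527e+10) / (2.915e+11 + 6.527e+10) = 2.2623e+11 / 3.5677e+11 ≈ 0.6341.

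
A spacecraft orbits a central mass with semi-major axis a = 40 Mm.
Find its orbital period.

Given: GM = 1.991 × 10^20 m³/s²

Convert to SI: a = 40 Mm = 4e+07 m.
Kepler's third law: T = 2π √(a³ / GM).
Substituting a = 4e+07 m and GM = 1.991e+20 m³/s²:
T = 2π √((4e+07)³ / 1.991e+20) s
T ≈ 112.7 s = 1.878 minutes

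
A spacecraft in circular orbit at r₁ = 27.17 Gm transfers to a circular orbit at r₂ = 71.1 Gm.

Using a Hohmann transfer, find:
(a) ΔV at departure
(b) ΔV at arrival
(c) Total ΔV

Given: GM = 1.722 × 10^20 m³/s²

Convert to SI: r₁ = 27.17 Gm = 2.717e+10 m; r₂ = 71.1 Gm = 7.11e+10 m.
Transfer semi-major axis: a_t = (r₁ + r₂)/2 = (2.717e+10 + 7.11e+10)/2 = 4.9135e+10 m.
Circular speeds: v₁ = √(GM/r₁) = 79610.8 m/s, v₂ = √(GM/r₂) = 49213.2 m/s.
Transfer speeds (vis-viva v² = GM(2/r − 1/a_t)): v₁ᵗ = 95765.9 m/s, v₂ᵗ = 36595.8 m/s.
(a) ΔV₁ = |v₁ᵗ − v₁| ≈ 1.616e+04 m/s = 16.16 km/s.
(b) ΔV₂ = |v₂ − v₂ᵗ| ≈ 1.262e+04 m/s = 12.62 km/s.
(c) ΔV_total = ΔV₁ + ΔV₂ ≈ 2.877e+04 m/s = 28.77 km/s.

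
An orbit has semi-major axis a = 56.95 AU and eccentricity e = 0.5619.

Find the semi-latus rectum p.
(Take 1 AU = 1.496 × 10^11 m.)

Convert to SI: a = 56.95 AU = 8.51972e+12 m.
p = a (1 − e²).
p = 8.51972e+12 · (1 − (0.5619)²) = 8.51972e+12 · 0.684268 ≈ 5.83e+12 m = 38.97 AU.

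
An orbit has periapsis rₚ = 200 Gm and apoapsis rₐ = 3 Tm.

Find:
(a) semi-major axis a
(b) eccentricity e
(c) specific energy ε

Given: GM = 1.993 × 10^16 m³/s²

Convert to SI: rₚ = 200 Gm = 2e+11 m; rₐ = 3 Tm = 3e+12 m.
(a) a = (rₚ + rₐ)/2 = (2e+11 + 3e+12)/2 ≈ 1.6e+12 m
(b) e = (rₐ − rₚ)/(rₐ + rₚ) = (3e+12 − 2e+11)/(3e+12 + 2e+11) ≈ 0.875
(c) With a = (rₚ + rₐ)/2 = 1.6e+12 m, ε = −GM/(2a) = −1.993e+16/(2 · 1.6e+12) J/kg ≈ -6228 J/kg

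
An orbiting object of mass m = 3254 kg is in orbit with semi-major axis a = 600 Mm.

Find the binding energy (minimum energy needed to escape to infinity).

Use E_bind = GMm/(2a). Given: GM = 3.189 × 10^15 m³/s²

Convert to SI: a = 600 Mm = 6e+08 m.
Total orbital energy is E = −GMm/(2a); binding energy is E_bind = −E = GMm/(2a).
E_bind = 3.189e+15 · 3254 / (2 · 6e+08) J ≈ 8.648e+09 J = 8.648 GJ.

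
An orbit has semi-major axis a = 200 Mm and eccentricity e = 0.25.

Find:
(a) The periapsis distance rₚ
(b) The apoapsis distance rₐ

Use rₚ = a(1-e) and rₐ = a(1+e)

Convert to SI: a = 200 Mm = 2e+08 m.
(a) rₚ = a(1 − e) = 2e+08 · (1 − 0.25) = 2e+08 · 0.75 ≈ 1.5e+08 m = 150 Mm.
(b) rₐ = a(1 + e) = 2e+08 · (1 + 0.25) = 2e+08 · 1.25 ≈ 2.5e+08 m = 250 Mm.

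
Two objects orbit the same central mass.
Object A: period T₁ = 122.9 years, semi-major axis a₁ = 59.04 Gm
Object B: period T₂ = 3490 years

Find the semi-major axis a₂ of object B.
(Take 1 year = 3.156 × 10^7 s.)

Convert to SI: T₁ = 122.9 years = 3.87872e+09 s; a₁ = 59.04 Gm = 5.904e+10 m; T₂ = 3490 years = 1.10144e+11 s.
Kepler's third law: (T₁/T₂)² = (a₁/a₂)³ ⇒ a₂ = a₁ · (T₂/T₁)^(2/3).
T₂/T₁ = 1.10144e+11 / 3.87872e+09 = 28.3971.
a₂ = 5.904e+10 · (28.3971)^(2/3) m ≈ 5.495e+11 m = 549.5 Gm.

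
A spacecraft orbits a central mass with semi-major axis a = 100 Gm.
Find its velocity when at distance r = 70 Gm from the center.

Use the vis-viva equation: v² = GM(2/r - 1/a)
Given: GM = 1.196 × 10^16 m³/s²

Convert to SI: a = 100 Gm = 1e+11 m; r = 70 Gm = 7e+10 m.
Vis-viva: v = √(GM · (2/r − 1/a)).
2/r − 1/a = 2/7e+10 − 1/1e+11 = 1.85714e-11 m⁻¹.
v = √(1.196e+16 · 1.85714e-11) m/s ≈ 471.3 m/s = 471.3 m/s.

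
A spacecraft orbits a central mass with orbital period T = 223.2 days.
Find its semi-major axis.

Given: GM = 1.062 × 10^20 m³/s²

Convert to SI: T = 223.2 days = 1.92845e+07 s.
Invert Kepler's third law: a = (GM · T² / (4π²))^(1/3).
Substituting T = 1.92845e+07 s and GM = 1.062e+20 m³/s²:
a = (1.062e+20 · (1.92845e+07)² / (4π²))^(1/3) m
a ≈ 1e+11 m = 100 Gm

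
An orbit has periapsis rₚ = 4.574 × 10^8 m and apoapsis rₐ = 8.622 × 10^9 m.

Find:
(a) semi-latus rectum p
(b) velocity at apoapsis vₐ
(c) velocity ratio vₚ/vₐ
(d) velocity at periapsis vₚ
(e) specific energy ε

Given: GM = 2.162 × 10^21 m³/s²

(a) From a = (rₚ + rₐ)/2 = 4.5397e+09 m and e = (rₐ − rₚ)/(rₐ + rₚ) = 0.899244, p = a(1 − e²) = 4.5397e+09 · (1 − (0.899244)²) ≈ 8.687e+08 m
(b) With a = (rₚ + rₐ)/2 = 4.5397e+09 m, vₐ = √(GM (2/rₐ − 1/a)) = √(2.162e+21 · (2/8.622e+09 − 1/4.5397e+09)) m/s ≈ 1.589e+05 m/s
(c) Conservation of angular momentum (rₚvₚ = rₐvₐ) gives vₚ/vₐ = rₐ/rₚ = 8.622e+09/4.574e+08 ≈ 18.85
(d) With a = (rₚ + rₐ)/2 = 4.5397e+09 m, vₚ = √(GM (2/rₚ − 1/a)) = √(2.162e+21 · (2/4.574e+08 − 1/4.5397e+09)) m/s ≈ 2.996e+06 m/s
(e) With a = (rₚ + rₐ)/2 = 4.5397e+09 m, ε = −GM/(2a) = −2.162e+21/(2 · 4.5397e+09) J/kg ≈ -2.381e+11 J/kg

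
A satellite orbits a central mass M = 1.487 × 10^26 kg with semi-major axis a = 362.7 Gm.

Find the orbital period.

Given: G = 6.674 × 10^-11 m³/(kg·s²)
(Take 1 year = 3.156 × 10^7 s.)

Convert to SI: a = 362.7 Gm = 3.627e+11 m.
GM = G · M = 6.674e-11 · 1.487e+26 = 9.92424e+15 m³/s².
Kepler's third law: T = 2π √(a³ / GM).
Substituting a = 3.627e+11 m and GM = 9.92424e+15 m³/s²:
T = 2π √((3.627e+11)³ / 9.92424e+15) s
T ≈ 1.378e+10 s = 436.5 years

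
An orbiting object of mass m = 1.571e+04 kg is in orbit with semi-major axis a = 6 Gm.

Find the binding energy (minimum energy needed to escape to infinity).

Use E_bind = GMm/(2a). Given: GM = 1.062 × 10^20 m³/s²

Convert to SI: a = 6 Gm = 6e+09 m.
Total orbital energy is E = −GMm/(2a); binding energy is E_bind = −E = GMm/(2a).
E_bind = 1.062e+20 · 1.571e+04 / (2 · 6e+09) J ≈ 1.39e+14 J = 139 TJ.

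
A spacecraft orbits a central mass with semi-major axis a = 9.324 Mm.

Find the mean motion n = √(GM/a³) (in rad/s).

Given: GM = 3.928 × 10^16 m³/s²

Convert to SI: a = 9.324 Mm = 9.324e+06 m.
n = √(GM / a³).
n = √(3.928e+16 / (9.324e+06)³) rad/s ≈ 0.006961 rad/s.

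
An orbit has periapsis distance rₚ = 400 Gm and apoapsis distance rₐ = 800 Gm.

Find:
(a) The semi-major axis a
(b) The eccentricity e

Convert to SI: rₚ = 400 Gm = 4e+11 m; rₐ = 800 Gm = 8e+11 m.
(a) a = (rₚ + rₐ) / 2 = (4e+11 + 8e+11) / 2 ≈ 6e+11 m = 600 Gm.
(b) e = (rₐ − rₚ) / (rₐ + rₚ) = (8e+11 − 4e+11) / (8e+11 + 4e+11) ≈ 0.3333.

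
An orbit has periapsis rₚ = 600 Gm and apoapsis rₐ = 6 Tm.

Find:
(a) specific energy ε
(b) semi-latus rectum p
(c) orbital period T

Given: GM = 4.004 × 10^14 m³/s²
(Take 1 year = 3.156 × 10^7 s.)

Convert to SI: rₚ = 600 Gm = 6e+11 m; rₐ = 6 Tm = 6e+12 m.
(a) With a = (rₚ + rₐ)/2 = 3.3e+12 m, ε = −GM/(2a) = −4.004e+14/(2 · 3.3e+12) J/kg ≈ -60.67 J/kg
(b) From a = (rₚ + rₐ)/2 = 3.3e+12 m and e = (rₐ − rₚ)/(rₐ + rₚ) = 0.818182, p = a(1 − e²) = 3.3e+12 · (1 − (0.818182)²) ≈ 1.091e+12 m
(c) With a = (rₚ + rₐ)/2 = 3.3e+12 m, T = 2π √(a³/GM) = 2π √((3.3e+12)³/4.004e+14) s ≈ 1.882e+12 s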